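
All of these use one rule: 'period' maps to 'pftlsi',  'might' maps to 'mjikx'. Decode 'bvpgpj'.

In period: p→p is +0, e→f is +1, r→t is +2, i→l is +3 — the shift increases by 1 each position. Letter i (0-indexed) is shifted by i+0, so successive shifts are 0, 1, 2, ….
Undoing it on bvpgpj: b−0=b, v−1=u, p−2=n, g−3=d, p−4=l, j−5=e.

bundle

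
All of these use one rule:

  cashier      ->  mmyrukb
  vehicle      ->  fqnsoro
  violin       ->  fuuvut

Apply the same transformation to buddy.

lgjnk

Shifts by position in cashier: pos 0: c→m (+10), pos 1: a→m (+12), pos 2: s→y (+6), pos 3: h→r (+10), pos 4: i→u (+12), pos 5: e→k (+6) — repeating every 3. The shifts repeat in a cycle of length 3: positions 0,1,… shift by +10, +12, +6, then the pattern repeats.
On buddy: b+10=l, u+12=g, d+6=j, d+10=n, y+12=k.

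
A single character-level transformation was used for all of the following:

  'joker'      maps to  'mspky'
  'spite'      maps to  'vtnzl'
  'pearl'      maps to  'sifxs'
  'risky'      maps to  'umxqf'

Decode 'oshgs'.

In joker: j→m is +3, o→s is +4, k→p is +5, e→k is +6 — the shift increases by 1 each position. Letter i (0-indexed) is shifted by i+3, so successive shifts are 3, 4, 5, ….
Decoding oshgs: o−3=l, s−4=o, h−5=c, g−6=a, s−7=l.

local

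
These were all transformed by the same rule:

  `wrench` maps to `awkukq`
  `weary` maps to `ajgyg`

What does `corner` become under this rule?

gtxuma

In wrench: w→a is +4, r→w is +5, e→k is +6, n→u is +7 — the shift increases by 1 each position. Letter i (0-indexed) is shifted by i+4, so successive shifts are 4, 5, 6, ….
On corner: c+4=g, o+5=t, r+6=x, n+7=u, e+8=m, r+9=a.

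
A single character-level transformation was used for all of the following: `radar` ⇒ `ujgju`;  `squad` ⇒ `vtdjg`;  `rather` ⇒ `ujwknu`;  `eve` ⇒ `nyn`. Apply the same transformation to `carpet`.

The shift depends on letter class: consonant r→u is +3, but vowel a→j is +9. Two shifts are in play — +9 for a/e/i/o/u, +3 for every other letter.
On carpet: c(cons)+3=f, a(vowel)+9=j, r(cons)+3=u, p(cons)+3=s, e(vowel)+9=n, t(cons)+3=w.

fjusnw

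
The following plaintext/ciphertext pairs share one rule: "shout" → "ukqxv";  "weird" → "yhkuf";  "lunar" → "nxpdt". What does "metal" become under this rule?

A repeating key of period 2 is used — shifts +2, +3 over and over.
On metal: m+2=o, e+3=h, t+2=v, a+3=d, l+2=n.

ohvdn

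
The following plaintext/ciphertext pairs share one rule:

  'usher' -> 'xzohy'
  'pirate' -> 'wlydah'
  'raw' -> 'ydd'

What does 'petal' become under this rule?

The shift depends on letter class: consonant s→z is +7, but vowel u→x is +3. The rule splits by letter class: vowels +3, consonants +7.
Applying it to petal: p(cons)+7=w, e(vowel)+3=h, t(cons)+7=a, a(vowel)+3=d, l(cons)+7=s.

whads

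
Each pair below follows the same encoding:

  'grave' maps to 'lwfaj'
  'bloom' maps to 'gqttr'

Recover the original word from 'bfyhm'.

It's a constant shift of +5 (ROT5).
Decoding bfyhm: b−5=w, f−5=a, y−5=t, h−5=c, m−5=h.

watch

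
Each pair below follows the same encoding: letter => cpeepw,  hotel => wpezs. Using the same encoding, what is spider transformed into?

The output letters match the input read backwards, each shifted +11: letter reversed is rettel. The word is reversed, then every letter is shifted forward by 11.
Applying it to spider: reverse → redips; then shift: r+11=c, e+11=p, d+11=o, i+11=t, p+11=a, s+11=d.

cpotad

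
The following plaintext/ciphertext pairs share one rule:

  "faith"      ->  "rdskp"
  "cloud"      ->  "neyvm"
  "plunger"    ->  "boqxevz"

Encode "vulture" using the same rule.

The output letters match the input read backwards, each shifted +10: faith reversed is htiaf. The word is reversed, then every letter is shifted forward by 10.
Applying it to vulture: reverse → erutluv; then shift: e+10=o, r+10=b, u+10=e, t+10=d, l+10=v, u+10=e, v+10=f.

obedvef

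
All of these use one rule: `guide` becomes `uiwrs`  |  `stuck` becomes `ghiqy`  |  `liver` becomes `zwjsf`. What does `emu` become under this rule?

sai

Compare letters: g→u is +14, u→i is +14, i→w is +14 — a constant shift. Each letter is shifted forward by 14 in the alphabet (a Caesar shift of +14).
Applying it to emu: e+14=s, m+14=a, u+14=i.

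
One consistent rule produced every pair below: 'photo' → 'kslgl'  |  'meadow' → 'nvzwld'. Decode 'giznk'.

Each pair mirrors across the alphabet (p↔k, h↔s, o↔l): positions sum to 25. Letters are reflected about the middle of the alphabet (position → 25−position): Atbash.
Undoing it on giznk: g↔t, i↔r, z↔a, n↔m, k↔p.

tramp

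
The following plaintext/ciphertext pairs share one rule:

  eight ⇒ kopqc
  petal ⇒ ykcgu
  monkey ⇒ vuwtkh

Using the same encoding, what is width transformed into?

fomcq

The shift depends on letter class: consonant g→p is +9, but vowel e→k is +6. The rule splits by letter class: vowels +6, consonants +9.
On width: w(cons)+9=f, i(vowel)+6=o, d(cons)+9=m, t(cons)+9=c, h(cons)+9=q.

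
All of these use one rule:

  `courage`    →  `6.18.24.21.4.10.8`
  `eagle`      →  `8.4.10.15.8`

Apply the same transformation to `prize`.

c is letter #3 and maps to 6: an offset of 3. Letters become their 1-based position plus 3 (so a→4, b→5, …).
Applying it to prize: p=16→19, r=18→21, i=9→12, z=26→29, e=5→8.

19.21.12.29.8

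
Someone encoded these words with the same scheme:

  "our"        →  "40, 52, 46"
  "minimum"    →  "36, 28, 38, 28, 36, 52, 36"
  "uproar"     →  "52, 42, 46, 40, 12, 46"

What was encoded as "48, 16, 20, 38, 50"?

scent

o(#15)→40 and u(#21)→52: differences scale by 2, so n = 2·pos + 10. The formula is n = 2×(alphabet index, a=1) + 10.
Decoding 48, 16, 20, 38, 50: 48→(48−10)÷2=19=s, 16→(16−10)÷2=3=c, 20→(20−10)÷2=5=e, 38→(38−10)÷2=14=n, 50→(50−10)÷2=20=t.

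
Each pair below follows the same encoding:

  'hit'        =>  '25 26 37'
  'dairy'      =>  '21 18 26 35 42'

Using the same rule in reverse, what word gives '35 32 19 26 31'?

robin

The number is (letter's place in the alphabet, a=1) + 17.
Undoing it on 35 32 19 26 31: 35→(35−17)÷1=18=r, 32→(32−17)÷1=15=o, 19→(19−17)÷1=2=b, 26→(26−17)÷1=9=i, 31→(31−17)÷1=14=n.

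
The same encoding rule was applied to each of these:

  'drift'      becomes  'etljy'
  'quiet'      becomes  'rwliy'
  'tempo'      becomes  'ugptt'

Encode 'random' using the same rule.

In drift: d→e is +1, r→t is +2, i→l is +3, f→j is +4 — the shift increases by 1 each position. The shift increases by 1 at each position, starting from +1: 1, 2, 3, ….
On random: r+1=s, a+2=c, n+3=q, d+4=h, o+5=t, m+6=s.

scqhts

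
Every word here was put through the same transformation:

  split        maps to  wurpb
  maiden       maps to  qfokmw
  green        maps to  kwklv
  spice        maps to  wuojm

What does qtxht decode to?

In split: s→w is +4, p→u is +5, l→r is +6, i→p is +7 — the shift increases by 1 each position. Each letter shifts forward by (position + 4), i.e. 4, 5, 6, … — the shift grows by one for each successive letter.
Reversing it on qtxht: q−4=m, t−5=o, x−6=r, h−7=a, t−8=l.

moral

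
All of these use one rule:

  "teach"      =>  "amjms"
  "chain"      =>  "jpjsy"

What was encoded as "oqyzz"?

The shift increases by 1 at each position, starting from +7: 7, 8, 9, ….
Reversing it on oqyzz: o−7=h, q−8=i, y−9=p, z−10=p, z−11=o.

hippo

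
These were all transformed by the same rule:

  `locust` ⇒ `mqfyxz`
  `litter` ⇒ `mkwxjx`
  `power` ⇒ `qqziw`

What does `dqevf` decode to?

cobra

Letter i (0-indexed) is shifted by i+1, so successive shifts are 1, 2, 3, ….
Decoding dqevf: d−1=c, q−2=o, e−3=b, v−4=r, f−5=a.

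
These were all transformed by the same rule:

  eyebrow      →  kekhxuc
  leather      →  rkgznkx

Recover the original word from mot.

gin

Compare letters: e→k is +6, y→e is +6, e→k is +6 — a constant shift. Every letter moves 6 places later in the alphabet, wrapping around z→a.
Reversing it on mot: m−6=g, o−6=i, t−6=n.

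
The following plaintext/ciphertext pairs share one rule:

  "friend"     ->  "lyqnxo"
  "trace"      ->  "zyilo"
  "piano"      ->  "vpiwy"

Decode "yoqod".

shift

Letter i (0-indexed) is shifted by i+6, so successive shifts are 6, 7, 8, ….
Undoing it on yoqod: y−6=s, o−7=h, q−8=i, o−9=f, d−10=t.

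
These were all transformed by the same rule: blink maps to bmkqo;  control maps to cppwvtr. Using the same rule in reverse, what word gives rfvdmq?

retail

In blink: b→b is +0, l→m is +1, i→k is +2, n→q is +3 — the shift increases by 1 each position. Each letter shifts forward by its position index (0, 1, 2, …) — the shift grows by one for each successive letter.
Decoding rfvdmq: r−0=r, f−1=e, v−2=t, d−3=a, m−4=i, q−5=l.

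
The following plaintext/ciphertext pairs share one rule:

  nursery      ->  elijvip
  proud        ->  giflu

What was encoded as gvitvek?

This is a Caesar cipher with shift 17.
Decoding gvitvek: g−17=p, v−17=e, i−17=r, t−17=c, v−17=e, e−17=n, k−17=t.

percent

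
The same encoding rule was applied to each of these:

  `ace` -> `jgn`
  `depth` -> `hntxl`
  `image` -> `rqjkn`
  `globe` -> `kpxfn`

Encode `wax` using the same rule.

ajb

The rule splits by letter class: vowels +9, consonants +4.
For wax: w(cons)+4=a, a(vowel)+9=j, x(cons)+4=b.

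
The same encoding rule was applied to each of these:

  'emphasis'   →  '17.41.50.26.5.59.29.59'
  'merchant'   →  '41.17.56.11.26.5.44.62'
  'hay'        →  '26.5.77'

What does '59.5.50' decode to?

sap

e(#5)→17 and m(#13)→41: differences scale by 3, so n = 3·pos + 2. Each letter becomes 3×(its alphabet position, a=1..z=26) + 2.
Reversing it on 59.5.50: 59→(59−2)÷3=19=s, 5→(5−2)÷3=1=a, 50→(50−2)÷3=16=p.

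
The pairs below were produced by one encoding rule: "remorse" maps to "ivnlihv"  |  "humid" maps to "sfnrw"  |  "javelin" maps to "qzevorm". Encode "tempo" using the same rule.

Each pair mirrors across the alphabet (r↔i, e↔v, m↔n): positions sum to 25. Each letter is replaced by its mirror in the alphabet: a↔z, b↔y, c↔x, and so on (the Atbash cipher).
Applying it to tempo: t↔g, e↔v, m↔n, p↔k, o↔l.

gvnkl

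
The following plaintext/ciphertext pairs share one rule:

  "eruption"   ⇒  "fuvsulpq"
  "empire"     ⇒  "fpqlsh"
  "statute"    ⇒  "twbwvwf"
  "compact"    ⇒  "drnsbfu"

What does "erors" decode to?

donor

Shifts by position in eruption: pos 0: e→f (+1), pos 1: r→u (+3), pos 2: u→v (+1), pos 3: p→s (+3) — repeating every 2. A repeating key of period 2 is used — shifts +1, +3 over and over.
Undoing it on erors: e−1=d, r−3=o, o−1=n, r−3=o, s−1=r.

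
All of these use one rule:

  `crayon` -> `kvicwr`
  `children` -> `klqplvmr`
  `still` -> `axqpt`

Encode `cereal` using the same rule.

The shifts repeat in a cycle of length 2: positions 0,1,… shift by +8, +4, then the pattern repeats.
For cereal: c+8=k, e+4=i, r+8=z, e+4=i, a+8=i, l+4=p.

kiziip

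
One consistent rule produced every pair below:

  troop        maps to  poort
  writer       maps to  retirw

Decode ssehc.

The word is simply reversed.
Undoing it on ssehc: then reverse → chess.

chess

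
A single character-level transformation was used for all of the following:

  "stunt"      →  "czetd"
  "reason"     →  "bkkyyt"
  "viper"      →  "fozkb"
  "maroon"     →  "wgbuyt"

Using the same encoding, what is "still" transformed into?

Shifts by position in stunt: pos 0: s→c (+10), pos 1: t→z (+6), pos 2: u→e (+10), pos 3: n→t (+6) — repeating every 2. It's a Vigenère-style cipher with numeric key [10,6]: position i shifts by key[i mod 2].
For still: s+10=c, t+6=z, i+10=s, l+6=r, l+10=v.

czsrv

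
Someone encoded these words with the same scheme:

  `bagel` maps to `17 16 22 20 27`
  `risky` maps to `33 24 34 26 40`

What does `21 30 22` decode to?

fog

b is letter #2 and maps to 17: an offset of 15. Each letter is replaced by its alphabet position (a=1..z=26) + 15.
Undoing it on 21 30 22: 21→(21−15)÷1=6=f, 30→(30−15)÷1=15=o, 22→(22−15)÷1=7=g.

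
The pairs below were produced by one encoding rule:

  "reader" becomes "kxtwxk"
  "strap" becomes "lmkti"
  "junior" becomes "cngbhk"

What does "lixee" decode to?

This is a Caesar cipher with shift 19.
Decoding lixee: l−19=s, i−19=p, x−19=e, e−19=l, e−19=l.

spell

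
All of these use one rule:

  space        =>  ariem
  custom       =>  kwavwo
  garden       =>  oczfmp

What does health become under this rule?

pginbj

A repeating key of period 2 is used — shifts +8, +2 over and over.
For health: h+8=p, e+2=g, a+8=i, l+2=n, t+8=b, h+2=j.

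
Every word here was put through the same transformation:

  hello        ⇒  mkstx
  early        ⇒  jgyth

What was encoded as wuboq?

In hello: h→m is +5, e→k is +6, l→s is +7, l→t is +8 — the shift increases by 1 each position. Each letter shifts forward by (position + 5), i.e. 5, 6, 7, … — the shift grows by one for each successive letter.
Decoding wuboq: w−5=r, u−6=o, b−7=u, o−8=g, q−9=h.

rough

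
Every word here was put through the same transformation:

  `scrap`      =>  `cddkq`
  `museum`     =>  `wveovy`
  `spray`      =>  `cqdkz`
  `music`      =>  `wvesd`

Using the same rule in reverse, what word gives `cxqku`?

Shifts by position in scrap: pos 0: s→c (+10), pos 1: c→d (+1), pos 2: r→d (+12), pos 3: a→k (+10), pos 4: p→q (+1) — repeating every 3. The shifts repeat in a cycle of length 3: positions 0,1,… shift by +10, +1, +12, then the pattern repeats.
Undoing it on cxqku: c−10=s, x−1=w, q−12=e, k−10=a, u−1=t.

sweat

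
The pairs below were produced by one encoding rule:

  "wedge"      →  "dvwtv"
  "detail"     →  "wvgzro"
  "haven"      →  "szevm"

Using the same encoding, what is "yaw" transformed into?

Each pair mirrors across the alphabet (w↔d, e↔v, d↔w): positions sum to 25. Letters are reflected about the middle of the alphabet (position → 25−position): Atbash.
On yaw: y↔b, a↔z, w↔d.

bzd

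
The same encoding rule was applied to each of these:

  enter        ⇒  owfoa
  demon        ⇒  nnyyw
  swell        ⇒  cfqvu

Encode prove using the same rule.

Shifts by position in enter: pos 0: e→o (+10), pos 1: n→w (+9), pos 2: t→f (+12), pos 3: e→o (+10), pos 4: r→a (+9) — repeating every 3. A repeating key of period 3 is used — shifts +10, +9, +12 over and over.
Applying it to prove: p+10=z, r+9=a, o+12=a, v+10=f, e+9=n.

zaafn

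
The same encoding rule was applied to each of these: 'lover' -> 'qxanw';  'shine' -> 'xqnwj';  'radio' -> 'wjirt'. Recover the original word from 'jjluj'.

Shifts by position in lover: pos 0: l→q (+5), pos 1: o→x (+9), pos 2: v→a (+5), pos 3: e→n (+9) — repeating every 2. The shifts repeat in a cycle of length 2: positions 0,1,… shift by +5, +9, then the pattern repeats.
Undoing it on jjluj: j−5=e, j−9=a, l−5=g, u−9=l, j−5=e.

eagle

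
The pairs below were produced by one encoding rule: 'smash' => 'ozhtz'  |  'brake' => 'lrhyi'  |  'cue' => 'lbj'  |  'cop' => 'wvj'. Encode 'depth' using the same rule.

The word is reversed, then every letter is shifted forward by 7.
Applying it to depth: reverse → htped; then shift: h+7=o, t+7=a, p+7=w, e+7=l, d+7=k.

oawlk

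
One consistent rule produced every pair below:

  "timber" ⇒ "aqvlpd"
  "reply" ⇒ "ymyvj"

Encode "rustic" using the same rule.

ycbdto

Letter i (0-indexed) is shifted by i+7, so successive shifts are 7, 8, 9, ….
Applying it to rustic: r+7=y, u+8=c, s+9=b, t+10=d, i+11=t, c+12=o.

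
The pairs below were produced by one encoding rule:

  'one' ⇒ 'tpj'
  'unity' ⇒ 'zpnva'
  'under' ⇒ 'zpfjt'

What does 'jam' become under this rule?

The shift depends on letter class: consonant n→p is +2, but vowel o→t is +5. Two shifts are in play — +5 for a/e/i/o/u, +2 for every other letter.
On jam: j(cons)+2=l, a(vowel)+5=f, m(cons)+2=o.

lfo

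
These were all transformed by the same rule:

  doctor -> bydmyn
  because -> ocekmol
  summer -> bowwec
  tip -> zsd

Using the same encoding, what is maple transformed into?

ovzkw

The output letters match the input read backwards, each shifted +10: doctor reversed is rotcod. Two steps: reverse the string, then apply a Caesar shift of +10.
Applying it to maple: reverse → elpam; then shift: e+10=o, l+10=v, p+10=z, a+10=k, m+10=w.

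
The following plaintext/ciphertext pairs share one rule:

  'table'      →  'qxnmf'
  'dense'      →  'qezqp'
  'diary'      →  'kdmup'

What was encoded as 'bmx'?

lap

The output letters match the input read backwards, each shifted +12: table reversed is elbat. Two steps: reverse the string, then apply a Caesar shift of +12.
Decoding bmx: shift back: b−12=p, m−12=a, x−12=l → pal; then reverse → lap.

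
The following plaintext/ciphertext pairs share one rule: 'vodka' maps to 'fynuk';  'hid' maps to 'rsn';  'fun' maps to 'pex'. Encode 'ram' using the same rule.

bkw

Compare letters: v→f is +10, o→y is +10, d→n is +10 — a constant shift. This is a Caesar cipher with shift 10.
On ram: r+10=b, a+10=k, m+10=w.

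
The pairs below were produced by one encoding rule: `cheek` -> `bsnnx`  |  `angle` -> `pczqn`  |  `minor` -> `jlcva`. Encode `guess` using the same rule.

c(2)→b(1) and h(7)→s(18) fit y≡19x+15 (mod 26); the inverse of 19 mod 26 is 11. Treating letters as 0–25, the rule is x ↦ 19x + 15 (mod 26).
Applying it to guess: g(6)→19·6+15≡25=z; u(20)→19·20+15≡5=f; e(4)→19·4+15≡13=n; s(18)→19·18+15≡19=t; s(18)→19·18+15≡19=t (all mod 26).

zfntt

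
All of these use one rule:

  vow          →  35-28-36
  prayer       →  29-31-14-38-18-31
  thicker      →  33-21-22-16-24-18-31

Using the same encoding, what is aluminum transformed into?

v is letter #22 and maps to 35: an offset of 13. Each letter is replaced by its alphabet position (a=1..z=26) + 13.
For aluminum: a=1→14, l=12→25, u=21→34, m=13→26, i=9→22, n=14→27, u=21→34, m=13→26.

14-25-34-26-22-27-34-26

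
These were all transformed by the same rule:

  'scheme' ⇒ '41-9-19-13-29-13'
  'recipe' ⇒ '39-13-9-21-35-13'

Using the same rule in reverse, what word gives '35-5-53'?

With a=1..z=26, the number is 2·pos + 3.
Reversing it on 35-5-53: 35→(35−3)÷2=16=p, 5→(5−3)÷2=1=a, 53→(53−3)÷2=25=y.

pay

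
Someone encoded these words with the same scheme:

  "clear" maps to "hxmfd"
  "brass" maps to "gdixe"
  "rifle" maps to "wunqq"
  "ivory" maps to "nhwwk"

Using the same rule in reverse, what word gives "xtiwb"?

Shifts by position in clear: pos 0: c→h (+5), pos 1: l→x (+12), pos 2: e→m (+8), pos 3: a→f (+5), pos 4: r→d (+12) — repeating every 3. A repeating key of period 3 is used — shifts +5, +12, +8 over and over.
Reversing it on xtiwb: x−5=s, t−12=h, i−8=a, w−5=r, b−12=p.

sharp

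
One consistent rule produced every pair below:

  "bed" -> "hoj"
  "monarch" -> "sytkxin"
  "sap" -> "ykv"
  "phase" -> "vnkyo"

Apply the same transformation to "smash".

Two shifts are in play — +10 for a/e/i/o/u, +6 for every other letter.
For smash: s(cons)+6=y, m(cons)+6=s, a(vowel)+10=k, s(cons)+6=y, h(cons)+6=n.

yskyn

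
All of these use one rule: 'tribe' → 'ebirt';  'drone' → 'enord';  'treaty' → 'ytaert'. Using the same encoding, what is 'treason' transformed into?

The output letters match the input read backwards: tribe reversed is ebirt. The word is simply reversed.
For treason: reverse → nosaert.

nosaert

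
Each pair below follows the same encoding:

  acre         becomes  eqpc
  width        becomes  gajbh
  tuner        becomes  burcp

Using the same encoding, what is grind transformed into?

a(0)→e(4) and c(2)→q(16) fit y≡19x+4 (mod 26); the inverse of 19 mod 26 is 11. Each letter's alphabet position (a=0..z=25) is mapped through 19·x+4 mod 26 — an affine cipher.
Applying it to grind: g(6)→19·6+4≡14=o; r(17)→19·17+4≡15=p; i(8)→19·8+4≡0=a; n(13)→19·13+4≡17=r; d(3)→19·3+4≡9=j (all mod 26).

oparj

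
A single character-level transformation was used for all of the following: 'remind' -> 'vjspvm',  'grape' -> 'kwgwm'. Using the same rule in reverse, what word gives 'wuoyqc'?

spirit

In remind: r→v is +4, e→j is +5, m→s is +6, i→p is +7 — the shift increases by 1 each position. Each letter shifts forward by (position + 4), i.e. 4, 5, 6, … — the shift grows by one for each successive letter.
Undoing it on wuoyqc: w−4=s, u−5=p, o−6=i, y−7=r, q−8=i, c−9=t.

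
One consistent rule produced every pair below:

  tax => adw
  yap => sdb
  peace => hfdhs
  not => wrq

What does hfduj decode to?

grace

The output letters match the input read backwards, each shifted +3: tax reversed is xat. The word is reversed, then every letter is shifted forward by 3.
Decoding hfduj: shift back: h−3=e, f−3=c, d−3=a, u−3=r, j−3=g → ecarg; then reverse → grace.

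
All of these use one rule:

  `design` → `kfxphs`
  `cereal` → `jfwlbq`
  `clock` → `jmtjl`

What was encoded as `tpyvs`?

Shifts by position in design: pos 0: d→k (+7), pos 1: e→f (+1), pos 2: s→x (+5), pos 3: i→p (+7), pos 4: g→h (+1), pos 5: n→s (+5) — repeating every 3. A repeating key of period 3 is used — shifts +7, +1, +5 over and over.
Decoding tpyvs: t−7=m, p−1=o, y−5=t, v−7=o, s−1=r.

motor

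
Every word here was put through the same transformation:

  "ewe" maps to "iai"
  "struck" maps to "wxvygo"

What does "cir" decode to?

yen

Compare letters: e→i is +4, w→a is +4, e→i is +4 — a constant shift. Every letter moves 4 places later in the alphabet, wrapping around z→a.
Undoing it on cir: c−4=y, i−4=e, r−4=n.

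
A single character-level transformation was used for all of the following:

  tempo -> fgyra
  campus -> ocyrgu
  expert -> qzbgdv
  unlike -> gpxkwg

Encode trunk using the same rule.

ftgpw

Shifts by position in tempo: pos 0: t→f (+12), pos 1: e→g (+2), pos 2: m→y (+12), pos 3: p→r (+2) — repeating every 2. It's a Vigenère-style cipher with numeric key [12,2]: position i shifts by key[i mod 2].
Applying it to trunk: t+12=f, r+2=t, u+12=g, n+2=p, k+12=w.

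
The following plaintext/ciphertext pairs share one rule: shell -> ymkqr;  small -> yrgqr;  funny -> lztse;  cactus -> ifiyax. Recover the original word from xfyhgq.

rascal

Shifts by position in shell: pos 0: s→y (+6), pos 1: h→m (+5), pos 2: e→k (+6), pos 3: l→q (+5) — repeating every 2. The shifts repeat in a cycle of length 2: positions 0,1,… shift by +6, +5, then the pattern repeats.
Decoding xfyhgq: x−6=r, f−5=a, y−6=s, h−5=c, g−6=a, q−5=l.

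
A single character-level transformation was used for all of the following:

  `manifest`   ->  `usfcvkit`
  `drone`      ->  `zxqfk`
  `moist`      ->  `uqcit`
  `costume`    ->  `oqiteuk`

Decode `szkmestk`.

adequate

m(12)→u(20) and a(0)→s(18) fit y≡11x+18 (mod 26); the inverse of 11 mod 26 is 19. Each letter's alphabet position (a=0..z=25) is mapped through 11·x+18 mod 26 — an affine cipher.
Reversing it on szkmestk: s(18)→19·(18−18)≡0=a; z(25)→19·(25−18)≡3=d; k(10)→19·(10−18)≡4=e; m(12)→19·(12−18)≡16=q; e(4)→19·(4−18)≡20=u; s(18)→19·(18−18)≡0=a; t(19)→19·(19−18)≡19=t; k(10)→19·(10−18)≡4=e (all mod 26).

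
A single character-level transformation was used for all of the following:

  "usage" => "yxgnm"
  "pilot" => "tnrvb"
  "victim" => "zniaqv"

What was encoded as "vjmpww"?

region

In usage: u→y is +4, s→x is +5, a→g is +6, g→n is +7 — the shift increases by 1 each position. Each letter shifts forward by (position + 4), i.e. 4, 5, 6, … — the shift grows by one for each successive letter.
Decoding vjmpww: v−4=r, j−5=e, m−6=g, p−7=i, w−8=o, w−9=n.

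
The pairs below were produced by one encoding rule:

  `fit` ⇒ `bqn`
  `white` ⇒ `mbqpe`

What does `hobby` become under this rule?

The output letters match the input read backwards, each shifted +8: fit reversed is tif. Read the word backwards and shift each letter +8.
Applying it to hobby: reverse → ybboh; then shift: y+8=g, b+8=j, b+8=j, o+8=w, h+8=p.

gjjwp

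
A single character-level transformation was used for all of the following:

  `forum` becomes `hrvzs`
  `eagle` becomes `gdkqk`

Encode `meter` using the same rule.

In forum: f→h is +2, o→r is +3, r→v is +4, u→z is +5 — the shift increases by 1 each position. The shift increases by 1 at each position, starting from +2: 2, 3, 4, ….
Applying it to meter: m+2=o, e+3=h, t+4=x, e+5=j, r+6=x.

ohxjx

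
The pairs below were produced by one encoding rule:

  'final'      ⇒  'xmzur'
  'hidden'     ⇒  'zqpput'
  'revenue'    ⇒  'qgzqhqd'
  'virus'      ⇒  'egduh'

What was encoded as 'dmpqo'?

cedar

The output letters match the input read backwards, each shifted +12: final reversed is lanif. The word is reversed, then every letter is shifted forward by 12.
Undoing it on dmpqo: shift back: d−12=r, m−12=a, p−12=d, q−12=e, o−12=c → radec; then reverse → cedar.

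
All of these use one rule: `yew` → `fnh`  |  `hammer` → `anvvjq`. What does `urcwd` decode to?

The word is reversed, then every letter is shifted forward by 9.
Undoing it on urcwd: shift back: u−9=l, r−9=i, c−9=t, w−9=n, d−9=u → litnu; then reverse → until.

until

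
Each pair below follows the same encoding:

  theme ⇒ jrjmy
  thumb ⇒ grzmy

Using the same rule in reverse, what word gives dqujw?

The output letters match the input read backwards, each shifted +5: theme reversed is emeht. Two steps: reverse the string, then apply a Caesar shift of +5.
Decoding dqujw: shift back: d−5=y, q−5=l, u−5=p, j−5=e, w−5=r → ylper; then reverse → reply.

reply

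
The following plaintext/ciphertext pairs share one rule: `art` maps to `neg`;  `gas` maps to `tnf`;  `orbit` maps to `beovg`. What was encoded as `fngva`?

satin

Compare letters: a→n is +13, r→e is +13, t→g is +13 — a constant shift. This is a Caesar cipher with shift 13.
Undoing it on fngva: f−13=s, n−13=a, g−13=t, v−13=i, a−13=n.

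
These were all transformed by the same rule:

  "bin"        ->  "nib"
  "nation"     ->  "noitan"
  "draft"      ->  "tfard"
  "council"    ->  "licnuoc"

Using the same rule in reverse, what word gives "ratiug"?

The output letters match the input read backwards: bin reversed is nib. It's just the letters in reverse order.
Decoding ratiug: then reverse → guitar.

guitar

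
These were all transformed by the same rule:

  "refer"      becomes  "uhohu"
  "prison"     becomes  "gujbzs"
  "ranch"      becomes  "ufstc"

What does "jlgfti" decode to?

impact

Treating letters as 0–25, the rule is x ↦ 7x + 5 (mod 26).
Reversing it on jlgfti: j(9)→15·(9−5)≡8=i; l(11)→15·(11−5)≡12=m; g(6)→15·(6−5)≡15=p; f(5)→15·(5−5)≡0=a; t(19)→15·(19−5)≡2=c; i(8)→15·(8−5)≡19=t (all mod 26).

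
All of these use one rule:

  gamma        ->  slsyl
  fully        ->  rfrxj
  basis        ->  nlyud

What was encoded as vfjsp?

judge

Shifts by position in gamma: pos 0: g→s (+12), pos 1: a→l (+11), pos 2: m→s (+6), pos 3: m→y (+12), pos 4: a→l (+11) — repeating every 3. The shifts repeat in a cycle of length 3: positions 0,1,… shift by +12, +11, +6, then the pattern repeats.
Undoing it on vfjsp: v−12=j, f−11=u, j−6=d, s−12=g, p−11=e.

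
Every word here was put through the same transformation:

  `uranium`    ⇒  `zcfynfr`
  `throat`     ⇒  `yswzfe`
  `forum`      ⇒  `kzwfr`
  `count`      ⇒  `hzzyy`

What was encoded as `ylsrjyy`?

Shifts by position in uranium: pos 0: u→z (+5), pos 1: r→c (+11), pos 2: a→f (+5), pos 3: n→y (+11) — repeating every 2. The shifts repeat in a cycle of length 2: positions 0,1,… shift by +5, +11, then the pattern repeats.
Reversing it on ylsrjyy: y−5=t, l−11=a, s−5=n, r−11=g, j−5=e, y−11=n, y−5=t.

tangent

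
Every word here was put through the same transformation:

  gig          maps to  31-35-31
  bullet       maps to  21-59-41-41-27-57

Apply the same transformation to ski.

55-39-35

g(#7)→31 and i(#9)→35: differences scale by 2, so n = 2·pos + 17. Each letter becomes 2×(its alphabet position, a=1..z=26) + 17.
On ski: s=19→55, k=11→39, i=9→35.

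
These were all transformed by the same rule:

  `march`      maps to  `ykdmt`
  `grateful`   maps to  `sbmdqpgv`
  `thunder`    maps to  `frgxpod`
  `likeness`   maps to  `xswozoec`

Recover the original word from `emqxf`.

It's a Vigenère-style cipher with numeric key [12,10]: position i shifts by key[i mod 2].
Undoing it on emqxf: e−12=s, m−10=c, q−12=e, x−10=n, f−12=t.

scent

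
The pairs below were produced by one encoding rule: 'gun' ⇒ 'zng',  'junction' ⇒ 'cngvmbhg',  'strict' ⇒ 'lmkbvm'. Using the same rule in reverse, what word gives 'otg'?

Every letter moves 19 places later in the alphabet, wrapping around z→a.
Undoing it on otg: o−19=v, t−19=a, g−19=n.

van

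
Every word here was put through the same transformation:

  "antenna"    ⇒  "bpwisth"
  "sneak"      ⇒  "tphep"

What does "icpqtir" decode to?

In antenna: a→b is +1, n→p is +2, t→w is +3, e→i is +4 — the shift increases by 1 each position. Letter i (0-indexed) is shifted by i+1, so successive shifts are 1, 2, 3, ….
Decoding icpqtir: i−1=h, c−2=a, p−3=m, q−4=m, t−5=o, i−6=c, r−7=k.

hammock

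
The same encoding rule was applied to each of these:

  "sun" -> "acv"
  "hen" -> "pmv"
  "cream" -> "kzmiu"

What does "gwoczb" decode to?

Compare letters: s→a is +8, u→c is +8, n→v is +8 — a constant shift. Every letter moves 8 places later in the alphabet, wrapping around z→a.
Decoding gwoczb: g−8=y, w−8=o, o−8=g, c−8=u, z−8=r, b−8=t.

yogurt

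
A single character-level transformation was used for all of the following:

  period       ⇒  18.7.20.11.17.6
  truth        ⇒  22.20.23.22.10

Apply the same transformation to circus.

Letters become their 1-based position plus 2 (so a→3, b→4, …).
On circus: c=3→5, i=9→11, r=18→20, c=3→5, u=21→23, s=19→21.

5.11.20.5.23.21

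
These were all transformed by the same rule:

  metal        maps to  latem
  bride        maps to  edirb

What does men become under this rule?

nem

The output letters match the input read backwards: metal reversed is latem. It's just the letters in reverse order.
For men: reverse → nem.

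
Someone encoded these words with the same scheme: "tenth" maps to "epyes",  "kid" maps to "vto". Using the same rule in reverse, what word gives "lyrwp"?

Every letter moves 11 places later in the alphabet, wrapping around z→a.
Reversing it on lyrwp: l−11=a, y−11=n, r−11=g, w−11=l, p−11=e.

angle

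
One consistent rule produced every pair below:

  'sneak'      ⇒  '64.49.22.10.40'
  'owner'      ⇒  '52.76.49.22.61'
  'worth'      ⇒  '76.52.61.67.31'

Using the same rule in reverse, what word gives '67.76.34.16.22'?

With a=1..z=26, the number is 3·pos + 7.
Reversing it on 67.76.34.16.22: 67→(67−7)÷3=20=t, 76→(76−7)÷3=23=w, 34→(34−7)÷3=9=i, 16→(16−7)÷3=3=c, 22→(22−7)÷3=5=e.

twice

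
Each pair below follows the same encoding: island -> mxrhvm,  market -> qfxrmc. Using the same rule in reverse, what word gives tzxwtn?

purple

In island: i→m is +4, s→x is +5, l→r is +6, a→h is +7 — the shift increases by 1 each position. Each letter shifts forward by (position + 4), i.e. 4, 5, 6, … — the shift grows by one for each successive letter.
Undoing it on tzxwtn: t−4=p, z−5=u, x−6=r, w−7=p, t−8=l, n−9=e.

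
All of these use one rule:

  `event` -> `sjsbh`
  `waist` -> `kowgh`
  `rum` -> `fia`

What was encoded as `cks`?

Compare letters: e→s is +14, v→j is +14, e→s is +14 — a constant shift. Each letter is shifted forward by 14 in the alphabet (a Caesar shift of +14).
Undoing it on cks: c−14=o, k−14=w, s−14=e.

owe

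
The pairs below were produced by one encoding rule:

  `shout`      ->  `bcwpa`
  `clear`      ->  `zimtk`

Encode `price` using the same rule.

mkqzx

The output letters match the input read backwards, each shifted +8: shout reversed is tuohs. The word is reversed, then every letter is shifted forward by 8.
On price: reverse → ecirp; then shift: e+8=m, c+8=k, i+8=q, r+8=z, p+8=x.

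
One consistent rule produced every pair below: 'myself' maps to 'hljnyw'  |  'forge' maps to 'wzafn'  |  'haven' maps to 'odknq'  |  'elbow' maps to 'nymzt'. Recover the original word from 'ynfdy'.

legal

m(12)→h(7) and y(24)→l(11) fit y≡9x+3 (mod 26); the inverse of 9 mod 26 is 3. Treating letters as 0–25, the rule is x ↦ 9x + 3 (mod 26).
Undoing it on ynfdy: y(24)→3·(24−3)≡11=l; n(13)→3·(13−3)≡4=e; f(5)→3·(5−3)≡6=g; d(3)→3·(3−3)≡0=a; y(24)→3·(24−3)≡11=l (all mod 26).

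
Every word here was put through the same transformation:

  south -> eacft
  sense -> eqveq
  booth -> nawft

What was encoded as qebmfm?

It's a Vigenère-style cipher with numeric key [12,12,8]: position i shifts by key[i mod 3].
Undoing it on qebmfm: q−12=e, e−12=s, b−8=t, m−12=a, f−12=t, m−8=e.

estate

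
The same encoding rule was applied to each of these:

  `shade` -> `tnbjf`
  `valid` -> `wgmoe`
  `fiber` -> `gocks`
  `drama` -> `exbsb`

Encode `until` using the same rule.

vtuom

Shifts by position in shade: pos 0: s→t (+1), pos 1: h→n (+6), pos 2: a→b (+1), pos 3: d→j (+6) — repeating every 2. It's a Vigenère-style cipher with numeric key [1,6]: position i shifts by key[i mod 2].
Applying it to until: u+1=v, n+6=t, t+1=u, i+6=o, l+1=m.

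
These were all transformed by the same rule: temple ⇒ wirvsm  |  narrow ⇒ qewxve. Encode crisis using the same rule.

In temple: t→w is +3, e→i is +4, m→r is +5, p→v is +6 — the shift increases by 1 each position. The shift increases by 1 at each position, starting from +3: 3, 4, 5, ….
For crisis: c+3=f, r+4=v, i+5=n, s+6=y, i+7=p, s+8=a.

fvnypa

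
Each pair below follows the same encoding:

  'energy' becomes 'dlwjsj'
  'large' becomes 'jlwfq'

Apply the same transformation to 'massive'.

janxxfr

The output letters match the input read backwards, each shifted +5: energy reversed is ygrene. Two steps: reverse the string, then apply a Caesar shift of +5.
Applying it to massive: reverse → evissam; then shift: e+5=j, v+5=a, i+5=n, s+5=x, s+5=x, a+5=f, m+5=r.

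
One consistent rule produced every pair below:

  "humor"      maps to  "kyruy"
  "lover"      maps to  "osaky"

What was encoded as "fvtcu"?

In humor: h→k is +3, u→y is +4, m→r is +5, o→u is +6 — the shift increases by 1 each position. The shift increases by 1 at each position, starting from +3: 3, 4, 5, ….
Decoding fvtcu: f−3=c, v−4=r, t−5=o, c−6=w, u−7=n.

crown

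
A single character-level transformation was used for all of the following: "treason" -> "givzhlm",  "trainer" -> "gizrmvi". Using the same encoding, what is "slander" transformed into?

Letters are reflected about the middle of the alphabet (position → 25−position): Atbash.
On slander: s↔h, l↔o, a↔z, n↔m, d↔w, e↔v, r↔i.

hozmwvi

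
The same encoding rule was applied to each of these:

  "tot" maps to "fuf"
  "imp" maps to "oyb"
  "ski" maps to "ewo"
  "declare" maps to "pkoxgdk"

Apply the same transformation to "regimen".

dksoykz

The shift depends on letter class: consonant t→f is +12, but vowel o→u is +6. The rule splits by letter class: vowels +6, consonants +12.
Applying it to regimen: r(cons)+12=d, e(vowel)+6=k, g(cons)+12=s, i(vowel)+6=o, m(cons)+12=y, e(vowel)+6=k, n(cons)+12=z.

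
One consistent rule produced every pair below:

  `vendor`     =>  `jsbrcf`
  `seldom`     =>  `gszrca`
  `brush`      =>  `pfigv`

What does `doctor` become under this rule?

Compare letters: v→j is +14, e→s is +14, n→b is +14 — a constant shift. It's a constant shift of +14 (ROT14).
Applying it to doctor: d+14=r, o+14=c, c+14=q, t+14=h, o+14=c, r+14=f.

rcqhcf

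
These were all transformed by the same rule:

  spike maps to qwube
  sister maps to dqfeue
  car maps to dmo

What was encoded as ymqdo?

cream

The output letters match the input read backwards, each shifted +12: spike reversed is ekips. The word is reversed, then every letter is shifted forward by 12.
Decoding ymqdo: shift back: y−12=m, m−12=a, q−12=e, d−12=r, o−12=c → maerc; then reverse → cream.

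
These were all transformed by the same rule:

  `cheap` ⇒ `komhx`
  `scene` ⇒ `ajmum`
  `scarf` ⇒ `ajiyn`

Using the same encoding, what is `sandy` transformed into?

Shifts by position in cheap: pos 0: c→k (+8), pos 1: h→o (+7), pos 2: e→m (+8), pos 3: a→h (+7) — repeating every 2. The shifts repeat in a cycle of length 2: positions 0,1,… shift by +8, +7, then the pattern repeats.
For sandy: s+8=a, a+7=h, n+8=v, d+7=k, y+8=g.

ahvkg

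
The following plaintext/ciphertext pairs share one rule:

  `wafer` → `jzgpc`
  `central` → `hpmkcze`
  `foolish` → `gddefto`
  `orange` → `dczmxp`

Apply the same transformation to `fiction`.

w(22)→j(9) and a(0)→z(25) fit y≡17x+25 (mod 26); the inverse of 17 mod 26 is 23. This is an affine cipher: with a=0,…,z=25, each position x becomes (17x+25) mod 26.
On fiction: f(5)→17·5+25≡6=g; i(8)→17·8+25≡5=f; c(2)→17·2+25≡7=h; t(19)→17·19+25≡10=k; i(8)→17·8+25≡5=f; o(14)→17·14+25≡3=d; n(13)→17·13+25≡12=m (all mod 26).

gfhkfdm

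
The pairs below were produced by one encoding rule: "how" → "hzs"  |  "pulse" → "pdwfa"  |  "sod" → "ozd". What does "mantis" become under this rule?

dteylx

The output letters match the input read backwards, each shifted +11: how reversed is woh. Read the word backwards and shift each letter +11.
For mantis: reverse → sitnam; then shift: s+11=d, i+11=t, t+11=e, n+11=y, a+11=l, m+11=x.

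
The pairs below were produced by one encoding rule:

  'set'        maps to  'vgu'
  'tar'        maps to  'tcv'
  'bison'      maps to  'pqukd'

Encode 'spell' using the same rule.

The output letters match the input read backwards, each shifted +2: set reversed is tes. Read the word backwards and shift each letter +2.
On spell: reverse → lleps; then shift: l+2=n, l+2=n, e+2=g, p+2=r, s+2=u.

nngru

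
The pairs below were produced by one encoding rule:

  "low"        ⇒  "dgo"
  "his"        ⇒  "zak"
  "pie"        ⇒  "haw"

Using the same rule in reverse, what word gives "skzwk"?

It's a constant shift of +18 (ROT18).
Reversing it on skzwk: s−18=a, k−18=s, z−18=h, w−18=e, k−18=s.

ashes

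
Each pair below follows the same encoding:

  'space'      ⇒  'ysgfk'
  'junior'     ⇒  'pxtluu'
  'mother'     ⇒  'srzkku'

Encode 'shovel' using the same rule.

Shifts by position in space: pos 0: s→y (+6), pos 1: p→s (+3), pos 2: a→g (+6), pos 3: c→f (+3) — repeating every 2. It's a Vigenère-style cipher with numeric key [6,3]: position i shifts by key[i mod 2].
Applying it to shovel: s+6=y, h+3=k, o+6=u, v+3=y, e+6=k, l+3=o.

ykuyko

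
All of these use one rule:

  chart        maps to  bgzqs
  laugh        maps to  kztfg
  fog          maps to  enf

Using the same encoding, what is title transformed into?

shskd

Compare letters: c→b is +25, h→g is +25, a→z is +25 — a constant shift. This is a Caesar cipher with shift 25.
For title: t+25=s, i+25=h, t+25=s, l+25=k, e+25=d.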